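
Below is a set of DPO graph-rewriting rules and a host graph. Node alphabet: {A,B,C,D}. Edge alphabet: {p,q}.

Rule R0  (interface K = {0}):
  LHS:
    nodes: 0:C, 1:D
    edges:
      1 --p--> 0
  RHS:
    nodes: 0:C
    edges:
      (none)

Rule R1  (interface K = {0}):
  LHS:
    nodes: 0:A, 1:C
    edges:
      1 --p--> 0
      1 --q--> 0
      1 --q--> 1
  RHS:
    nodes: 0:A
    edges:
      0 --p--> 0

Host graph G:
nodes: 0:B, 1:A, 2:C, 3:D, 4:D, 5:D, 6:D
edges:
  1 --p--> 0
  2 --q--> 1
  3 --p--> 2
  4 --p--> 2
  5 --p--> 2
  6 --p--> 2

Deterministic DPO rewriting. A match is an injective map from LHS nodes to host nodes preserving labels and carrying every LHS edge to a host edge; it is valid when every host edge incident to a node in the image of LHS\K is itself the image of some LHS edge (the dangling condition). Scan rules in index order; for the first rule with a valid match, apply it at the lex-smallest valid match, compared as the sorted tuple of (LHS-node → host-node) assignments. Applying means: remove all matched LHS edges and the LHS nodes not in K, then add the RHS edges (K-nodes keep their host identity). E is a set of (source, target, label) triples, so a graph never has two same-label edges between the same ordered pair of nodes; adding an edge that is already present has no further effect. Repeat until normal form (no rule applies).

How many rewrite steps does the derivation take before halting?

start.  V:7 E:6  edges: 1-p->0 2-q->1 3-p->2 4-p->2 5-p->2 6-p->2
1. fire R0 via {0↦2, 1↦3}  →  V:6 E:5  edges: 1-p->0 2-q->1 4-p->2 5-p->2 6-p->2
2. fire R0 via {0↦2, 1↦4}  →  V:5 E:4  edges: 1-p->0 2-q->1 5-p->2 6-p->2
3. fire R0 via {0↦2, 1↦5}  →  V:4 E:3  edges: 1-p->0 2-q->1 6-p->2
4. fire R0 via {0↦2, 1↦6}  →  V:3 E:2  edges: 1-p->0 2-q->1
normal form: no rule applies after step 4

Answer: 4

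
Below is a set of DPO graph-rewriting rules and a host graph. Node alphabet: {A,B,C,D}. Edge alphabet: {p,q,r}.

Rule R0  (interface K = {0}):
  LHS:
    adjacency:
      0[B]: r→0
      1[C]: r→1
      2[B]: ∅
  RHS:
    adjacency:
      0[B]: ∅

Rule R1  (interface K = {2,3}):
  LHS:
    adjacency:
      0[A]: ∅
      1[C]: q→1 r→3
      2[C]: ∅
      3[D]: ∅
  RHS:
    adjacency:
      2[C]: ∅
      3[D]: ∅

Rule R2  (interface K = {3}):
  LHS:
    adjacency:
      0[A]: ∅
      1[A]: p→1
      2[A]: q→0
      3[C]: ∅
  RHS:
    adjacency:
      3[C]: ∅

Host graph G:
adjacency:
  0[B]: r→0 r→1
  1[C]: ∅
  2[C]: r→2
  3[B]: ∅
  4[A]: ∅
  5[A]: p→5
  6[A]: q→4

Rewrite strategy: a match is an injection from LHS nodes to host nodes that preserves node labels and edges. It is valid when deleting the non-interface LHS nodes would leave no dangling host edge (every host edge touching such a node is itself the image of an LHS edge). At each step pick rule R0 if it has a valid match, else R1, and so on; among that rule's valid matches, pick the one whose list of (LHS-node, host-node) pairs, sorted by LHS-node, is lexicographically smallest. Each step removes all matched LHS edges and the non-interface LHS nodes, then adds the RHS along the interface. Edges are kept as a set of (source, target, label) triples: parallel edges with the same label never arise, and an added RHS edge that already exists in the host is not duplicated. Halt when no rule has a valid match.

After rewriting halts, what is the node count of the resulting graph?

start.  V:7 E:5  edges: 0-r->0 0-r->1 2-r->2 5-p->5 6-q->4
1. fire R0 via {0↦0, 1↦2, 2↦3}  →  V:5 E:3  edges: 0-r->1 5-p->5 6-q->4
2. fire R2 via {0↦4, 1↦5, 2↦6, 3↦1}  →  V:2 E:1  edges: 0-r->1
halt: no rule applies after step 2
NF nodes: {0:B, 1:C}

Answer: 2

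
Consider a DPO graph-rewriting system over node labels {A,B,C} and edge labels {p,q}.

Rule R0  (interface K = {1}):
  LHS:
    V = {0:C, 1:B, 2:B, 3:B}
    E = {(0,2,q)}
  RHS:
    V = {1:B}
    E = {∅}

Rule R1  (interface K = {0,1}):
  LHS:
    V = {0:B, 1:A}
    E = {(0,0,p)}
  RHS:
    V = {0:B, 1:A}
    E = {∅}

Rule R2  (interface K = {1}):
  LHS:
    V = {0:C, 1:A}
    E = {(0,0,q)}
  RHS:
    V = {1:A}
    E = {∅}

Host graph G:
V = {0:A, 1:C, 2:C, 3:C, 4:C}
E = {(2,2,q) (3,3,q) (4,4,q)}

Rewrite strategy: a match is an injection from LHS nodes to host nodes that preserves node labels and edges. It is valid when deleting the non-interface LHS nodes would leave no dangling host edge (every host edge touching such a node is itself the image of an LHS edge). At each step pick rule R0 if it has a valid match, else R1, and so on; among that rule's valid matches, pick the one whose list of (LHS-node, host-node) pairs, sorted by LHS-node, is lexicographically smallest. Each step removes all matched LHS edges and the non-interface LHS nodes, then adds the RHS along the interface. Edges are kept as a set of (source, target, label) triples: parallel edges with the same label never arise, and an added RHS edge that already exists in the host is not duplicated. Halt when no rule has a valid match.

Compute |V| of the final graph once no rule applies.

initial: |V|=5 |E|=3  E = 2-q->2 3-q->3 4-q->4
step 1: apply R2 at {0↦2, 1↦0}  → |V|=4 |E|=2  E = 3-q->3 4-q->4
step 2: apply R2 at {0↦3, 1↦0}  → |V|=3 |E|=1  E = 4-q->4
step 3: apply R2 at {0↦4, 1↦0}  → |V|=2 |E|=0  E = ∅
halt: no rule applies after step 3
NF nodes: {0:A, 1:C}

Answer: 2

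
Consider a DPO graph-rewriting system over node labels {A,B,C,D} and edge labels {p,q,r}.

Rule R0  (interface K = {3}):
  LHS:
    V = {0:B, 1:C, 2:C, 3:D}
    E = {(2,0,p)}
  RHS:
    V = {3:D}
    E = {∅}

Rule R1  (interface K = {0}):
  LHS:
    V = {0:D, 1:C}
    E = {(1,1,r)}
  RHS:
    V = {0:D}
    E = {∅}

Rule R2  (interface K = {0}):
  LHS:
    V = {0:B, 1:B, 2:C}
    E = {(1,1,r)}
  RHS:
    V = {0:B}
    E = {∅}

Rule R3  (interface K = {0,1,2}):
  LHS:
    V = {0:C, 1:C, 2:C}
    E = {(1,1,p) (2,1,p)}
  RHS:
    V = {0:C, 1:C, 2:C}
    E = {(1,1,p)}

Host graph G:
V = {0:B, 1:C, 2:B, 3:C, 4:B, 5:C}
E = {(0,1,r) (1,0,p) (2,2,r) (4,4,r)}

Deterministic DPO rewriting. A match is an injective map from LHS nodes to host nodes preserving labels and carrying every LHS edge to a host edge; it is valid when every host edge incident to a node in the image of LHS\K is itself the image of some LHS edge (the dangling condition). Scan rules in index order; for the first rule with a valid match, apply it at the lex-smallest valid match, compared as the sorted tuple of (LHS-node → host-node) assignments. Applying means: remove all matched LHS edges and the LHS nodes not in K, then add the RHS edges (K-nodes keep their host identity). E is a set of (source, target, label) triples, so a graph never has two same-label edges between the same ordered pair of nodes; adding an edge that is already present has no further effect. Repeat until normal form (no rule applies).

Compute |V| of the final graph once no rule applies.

[0] host  ⇒  6 nodes, 4 edges  {0-r->1 1-p->0 2-r->2 4-r->4}
[1] R2 @ {0↦0, 1↦2, 2↦3}  ⇒  4 nodes, 3 edges  {0-r->1 1-p->0 4-r->4}
[2] R2 @ {0↦0, 1↦4, 2↦5}  ⇒  2 nodes, 2 edges  {0-r->1 1-p->0}
final graph: no rule applies after step 2
NF nodes: {0:B, 1:C}

Answer: 2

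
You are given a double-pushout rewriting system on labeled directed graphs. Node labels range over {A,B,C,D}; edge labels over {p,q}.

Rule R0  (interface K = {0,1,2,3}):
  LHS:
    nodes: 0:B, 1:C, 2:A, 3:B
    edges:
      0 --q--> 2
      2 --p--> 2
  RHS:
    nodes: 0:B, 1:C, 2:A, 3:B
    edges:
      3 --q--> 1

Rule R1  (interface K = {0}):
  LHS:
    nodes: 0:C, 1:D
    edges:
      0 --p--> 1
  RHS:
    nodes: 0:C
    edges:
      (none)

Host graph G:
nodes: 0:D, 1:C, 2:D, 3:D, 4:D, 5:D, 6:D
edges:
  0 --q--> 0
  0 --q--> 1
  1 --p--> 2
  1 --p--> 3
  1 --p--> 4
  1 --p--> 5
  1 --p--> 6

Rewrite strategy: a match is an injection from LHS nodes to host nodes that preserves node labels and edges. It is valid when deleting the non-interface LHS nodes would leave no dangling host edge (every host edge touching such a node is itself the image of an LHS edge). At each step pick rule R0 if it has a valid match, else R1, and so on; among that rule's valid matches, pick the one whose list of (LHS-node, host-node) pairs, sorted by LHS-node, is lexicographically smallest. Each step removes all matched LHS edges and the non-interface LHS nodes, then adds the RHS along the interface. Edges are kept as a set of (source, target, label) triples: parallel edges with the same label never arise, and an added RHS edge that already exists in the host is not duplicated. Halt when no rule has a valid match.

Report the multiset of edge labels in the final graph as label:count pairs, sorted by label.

start.  V:7 E:7  edges: 0-q->0 0-q->1 1-p->2 1-p->3 1-p->4 1-p->5 1-p->6
1. fire R1 via {0↦1, 1↦2}  →  V:6 E:6  edges: 0-q->0 0-q->1 1-p->3 1-p->4 1-p->5 1-p->6
2. fire R1 via {0↦1, 1↦3}  →  V:5 E:5  edges: 0-q->0 0-q->1 1-p->4 1-p->5 1-p->6
3. fire R1 via {0↦1, 1↦4}  →  V:4 E:4  edges: 0-q->0 0-q->1 1-p->5 1-p->6
4. fire R1 via {0↦1, 1↦5}  →  V:3 E:3  edges: 0-q->0 0-q->1 1-p->6
5. fire R1 via {0↦1, 1↦6}  →  V:2 E:2  edges: 0-q->0 0-q->1
normal form: no rule applies after step 5
NF edges: [(0, 0, 'q'), (0, 1, 'q')]

Answer: q:2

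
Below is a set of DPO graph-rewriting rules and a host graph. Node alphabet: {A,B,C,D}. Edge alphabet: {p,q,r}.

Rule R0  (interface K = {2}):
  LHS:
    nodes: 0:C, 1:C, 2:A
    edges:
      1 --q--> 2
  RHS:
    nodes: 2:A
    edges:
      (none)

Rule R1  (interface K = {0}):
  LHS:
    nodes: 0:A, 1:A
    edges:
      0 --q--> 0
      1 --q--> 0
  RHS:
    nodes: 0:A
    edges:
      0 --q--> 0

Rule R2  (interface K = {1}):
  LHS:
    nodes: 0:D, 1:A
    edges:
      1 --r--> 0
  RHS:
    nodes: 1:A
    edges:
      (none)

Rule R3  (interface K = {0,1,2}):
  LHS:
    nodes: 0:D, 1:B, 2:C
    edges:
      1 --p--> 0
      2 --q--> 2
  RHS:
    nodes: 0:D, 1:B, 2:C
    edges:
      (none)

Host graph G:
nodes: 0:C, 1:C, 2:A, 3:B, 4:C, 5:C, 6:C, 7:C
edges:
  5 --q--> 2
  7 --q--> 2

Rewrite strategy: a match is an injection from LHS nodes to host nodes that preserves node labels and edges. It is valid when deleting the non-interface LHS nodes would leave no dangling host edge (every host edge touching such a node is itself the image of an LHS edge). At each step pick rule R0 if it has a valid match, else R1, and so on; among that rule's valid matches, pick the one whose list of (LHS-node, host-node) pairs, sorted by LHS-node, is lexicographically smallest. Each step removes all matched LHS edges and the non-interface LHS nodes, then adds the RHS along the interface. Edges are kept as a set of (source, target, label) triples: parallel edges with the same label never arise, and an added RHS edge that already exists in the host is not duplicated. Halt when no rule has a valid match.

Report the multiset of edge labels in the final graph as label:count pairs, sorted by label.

Answer: (no edges)

Steps:
initial: |V|=8 |E|=2  E = 5-q->2 7-q->2
step 1: apply R0 at {0↦0, 1↦5, 2↦2}  → |V|=6 |E|=1  E = 7-q->2
step 2: apply R0 at {0↦1, 1↦7, 2↦2}  → |V|=4 |E|=0  E = ∅
normal form: no rule applies after step 2
NF edges: []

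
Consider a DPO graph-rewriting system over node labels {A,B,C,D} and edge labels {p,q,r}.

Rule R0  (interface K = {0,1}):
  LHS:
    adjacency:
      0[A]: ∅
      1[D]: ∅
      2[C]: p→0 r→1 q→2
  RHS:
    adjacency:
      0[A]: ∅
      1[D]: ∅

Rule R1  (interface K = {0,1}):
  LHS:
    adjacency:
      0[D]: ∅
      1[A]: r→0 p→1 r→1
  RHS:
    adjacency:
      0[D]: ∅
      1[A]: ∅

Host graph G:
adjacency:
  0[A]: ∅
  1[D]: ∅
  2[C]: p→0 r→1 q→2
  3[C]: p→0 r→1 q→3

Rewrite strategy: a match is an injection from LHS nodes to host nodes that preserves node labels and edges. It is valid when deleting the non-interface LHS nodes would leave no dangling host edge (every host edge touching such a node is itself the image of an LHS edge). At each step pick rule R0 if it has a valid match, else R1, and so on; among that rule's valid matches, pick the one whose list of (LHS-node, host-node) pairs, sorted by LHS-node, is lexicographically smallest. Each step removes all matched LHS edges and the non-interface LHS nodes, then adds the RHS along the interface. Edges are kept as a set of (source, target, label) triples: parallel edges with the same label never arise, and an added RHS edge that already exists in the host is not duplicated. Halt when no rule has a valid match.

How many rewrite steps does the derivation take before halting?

initial: |V|=4 |E|=6  E = 2-p->0 2-r->1 2-q->2 3-p->0 3-r->1 3-q->3
step 1: apply R0 at {0↦0, 1↦1, 2↦2}  → |V|=3 |E|=3  E = 3-p->0 3-r->1 3-q->3
step 2: apply R0 at {0↦0, 1↦1, 2↦3}  → |V|=2 |E|=0  E = ∅
halt: no rule applies after step 2

Answer: 2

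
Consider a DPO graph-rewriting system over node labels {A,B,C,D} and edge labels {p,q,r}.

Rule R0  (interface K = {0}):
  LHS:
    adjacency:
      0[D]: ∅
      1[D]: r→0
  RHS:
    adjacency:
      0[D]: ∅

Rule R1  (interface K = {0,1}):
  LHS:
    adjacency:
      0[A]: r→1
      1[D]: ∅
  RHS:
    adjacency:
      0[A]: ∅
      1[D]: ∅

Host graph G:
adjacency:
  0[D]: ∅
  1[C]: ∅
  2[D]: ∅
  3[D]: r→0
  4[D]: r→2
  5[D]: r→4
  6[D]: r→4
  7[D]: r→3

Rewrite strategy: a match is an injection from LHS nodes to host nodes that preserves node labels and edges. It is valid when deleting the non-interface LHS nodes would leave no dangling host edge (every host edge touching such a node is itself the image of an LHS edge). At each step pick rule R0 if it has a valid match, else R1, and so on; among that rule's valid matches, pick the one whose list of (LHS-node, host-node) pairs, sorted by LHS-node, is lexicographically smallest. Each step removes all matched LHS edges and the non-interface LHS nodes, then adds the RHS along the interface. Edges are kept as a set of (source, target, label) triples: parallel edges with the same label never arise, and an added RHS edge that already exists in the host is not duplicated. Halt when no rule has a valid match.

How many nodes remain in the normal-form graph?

initial: |V|=8 |E|=5  E = 3-r->0 4-r->2 5-r->4 6-r->4 7-r->3
step 1: apply R0 at {0↦3, 1↦7}  → |V|=7 |E|=4  E = 3-r->0 4-r->2 5-r->4 6-r->4
step 2: apply R0 at {0↦0, 1↦3}  → |V|=6 |E|=3  E = 4-r->2 5-r->4 6-r->4
step 3: apply R0 at {0↦4, 1↦5}  → |V|=5 |E|=2  E = 4-r->2 6-r->4
step 4: apply R0 at {0↦4, 1↦6}  → |V|=4 |E|=1  E = 4-r->2
step 5: apply R0 at {0↦2, 1↦4}  → |V|=3 |E|=0  E = ∅
normal form: no rule applies after step 5
NF nodes: {0:D, 1:C, 2:D}

Answer: 3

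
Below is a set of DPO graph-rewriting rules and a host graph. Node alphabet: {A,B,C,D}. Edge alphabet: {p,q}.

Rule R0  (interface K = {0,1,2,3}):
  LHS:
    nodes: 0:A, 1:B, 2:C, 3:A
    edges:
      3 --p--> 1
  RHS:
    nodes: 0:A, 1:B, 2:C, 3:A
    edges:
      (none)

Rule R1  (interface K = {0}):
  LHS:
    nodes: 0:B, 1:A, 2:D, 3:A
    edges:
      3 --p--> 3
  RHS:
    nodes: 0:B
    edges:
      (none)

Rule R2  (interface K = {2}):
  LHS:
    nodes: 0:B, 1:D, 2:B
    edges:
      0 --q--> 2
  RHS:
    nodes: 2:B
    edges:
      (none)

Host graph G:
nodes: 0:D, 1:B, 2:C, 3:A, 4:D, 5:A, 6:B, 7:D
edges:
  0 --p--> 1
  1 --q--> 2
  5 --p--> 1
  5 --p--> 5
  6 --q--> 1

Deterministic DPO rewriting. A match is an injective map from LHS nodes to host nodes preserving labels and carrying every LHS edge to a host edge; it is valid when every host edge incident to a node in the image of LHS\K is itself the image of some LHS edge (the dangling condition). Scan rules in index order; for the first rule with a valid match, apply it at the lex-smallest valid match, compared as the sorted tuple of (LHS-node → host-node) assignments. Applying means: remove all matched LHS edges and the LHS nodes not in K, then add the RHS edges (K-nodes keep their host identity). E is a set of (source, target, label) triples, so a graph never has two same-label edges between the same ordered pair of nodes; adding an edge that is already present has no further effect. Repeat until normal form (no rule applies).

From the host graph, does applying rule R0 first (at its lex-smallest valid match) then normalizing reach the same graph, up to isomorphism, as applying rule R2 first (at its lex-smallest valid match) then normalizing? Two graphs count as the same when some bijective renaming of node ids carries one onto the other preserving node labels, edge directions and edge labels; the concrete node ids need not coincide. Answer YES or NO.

branch R0-first: apply at {0↦3, 1↦1, 2↦2, 3↦5} → |E|=4, then 2 more step(s) → NF |V|=3 |E|=2 V={0:D, 1:B, 2:C} E=0-p->1 1-q->2
branch R2-first: apply at {0↦6, 1↦4, 2↦1} → |E|=4, then 2 more step(s) → NF |V|=3 |E|=2 V={0:D, 1:B, 2:C} E=0-p->1 1-q->2
graphs isomorphic (equal up to label-preserving node renaming)

Answer: YES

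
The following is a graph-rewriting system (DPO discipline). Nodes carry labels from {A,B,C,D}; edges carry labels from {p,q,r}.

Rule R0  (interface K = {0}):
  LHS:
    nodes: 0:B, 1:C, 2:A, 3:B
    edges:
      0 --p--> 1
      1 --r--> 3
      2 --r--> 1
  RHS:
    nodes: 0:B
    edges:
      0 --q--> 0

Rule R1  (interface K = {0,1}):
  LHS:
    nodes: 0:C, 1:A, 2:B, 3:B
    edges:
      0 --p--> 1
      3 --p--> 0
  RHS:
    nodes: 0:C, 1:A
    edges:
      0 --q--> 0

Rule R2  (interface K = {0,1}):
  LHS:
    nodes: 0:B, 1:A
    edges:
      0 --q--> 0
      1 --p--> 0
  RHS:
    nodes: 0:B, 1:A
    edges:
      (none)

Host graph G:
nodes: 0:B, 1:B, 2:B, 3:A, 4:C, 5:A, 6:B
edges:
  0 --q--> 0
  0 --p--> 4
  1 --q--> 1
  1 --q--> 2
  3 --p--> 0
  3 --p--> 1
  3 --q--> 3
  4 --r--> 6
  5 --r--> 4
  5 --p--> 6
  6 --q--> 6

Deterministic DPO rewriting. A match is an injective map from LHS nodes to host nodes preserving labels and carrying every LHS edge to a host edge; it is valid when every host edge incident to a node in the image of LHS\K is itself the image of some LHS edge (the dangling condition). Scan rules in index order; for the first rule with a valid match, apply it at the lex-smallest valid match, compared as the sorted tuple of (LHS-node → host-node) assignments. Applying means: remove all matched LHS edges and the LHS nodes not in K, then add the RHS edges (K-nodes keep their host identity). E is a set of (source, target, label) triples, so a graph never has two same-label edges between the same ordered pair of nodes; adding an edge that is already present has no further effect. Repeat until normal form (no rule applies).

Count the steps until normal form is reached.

Answer: 4

Rewrite trace:
initial: |V|=7 |E|=11  E = 0-q->0 0-p->4 1-q->1 1-q->2 3-p->0 3-p->1 3-q->3 4-r->6 5-r->4 5-p->6 6-q->6
step 1: apply R2 at {0↦0, 1↦3}  → |V|=7 |E|=9  E = 0-p->4 1-q->1 1-q->2 3-p->1 3-q->3 4-r->6 5-r->4 5-p->6 6-q->6
step 2: apply R2 at {0↦1, 1↦3}  → |V|=7 |E|=7  E = 0-p->4 1-q->2 3-q->3 4-r->6 5-r->4 5-p->6 6-q->6
step 3: apply R2 at {0↦6, 1↦5}  → |V|=7 |E|=5  E = 0-p->4 1-q->2 3-q->3 4-r->6 5-r->4
step 4: apply R0 at {0↦0, 1↦4, 2↦5, 3↦6}  → |V|=4 |E|=3  E = 0-q->0 1-q->2 3-q->3
final graph: no rule applies after step 4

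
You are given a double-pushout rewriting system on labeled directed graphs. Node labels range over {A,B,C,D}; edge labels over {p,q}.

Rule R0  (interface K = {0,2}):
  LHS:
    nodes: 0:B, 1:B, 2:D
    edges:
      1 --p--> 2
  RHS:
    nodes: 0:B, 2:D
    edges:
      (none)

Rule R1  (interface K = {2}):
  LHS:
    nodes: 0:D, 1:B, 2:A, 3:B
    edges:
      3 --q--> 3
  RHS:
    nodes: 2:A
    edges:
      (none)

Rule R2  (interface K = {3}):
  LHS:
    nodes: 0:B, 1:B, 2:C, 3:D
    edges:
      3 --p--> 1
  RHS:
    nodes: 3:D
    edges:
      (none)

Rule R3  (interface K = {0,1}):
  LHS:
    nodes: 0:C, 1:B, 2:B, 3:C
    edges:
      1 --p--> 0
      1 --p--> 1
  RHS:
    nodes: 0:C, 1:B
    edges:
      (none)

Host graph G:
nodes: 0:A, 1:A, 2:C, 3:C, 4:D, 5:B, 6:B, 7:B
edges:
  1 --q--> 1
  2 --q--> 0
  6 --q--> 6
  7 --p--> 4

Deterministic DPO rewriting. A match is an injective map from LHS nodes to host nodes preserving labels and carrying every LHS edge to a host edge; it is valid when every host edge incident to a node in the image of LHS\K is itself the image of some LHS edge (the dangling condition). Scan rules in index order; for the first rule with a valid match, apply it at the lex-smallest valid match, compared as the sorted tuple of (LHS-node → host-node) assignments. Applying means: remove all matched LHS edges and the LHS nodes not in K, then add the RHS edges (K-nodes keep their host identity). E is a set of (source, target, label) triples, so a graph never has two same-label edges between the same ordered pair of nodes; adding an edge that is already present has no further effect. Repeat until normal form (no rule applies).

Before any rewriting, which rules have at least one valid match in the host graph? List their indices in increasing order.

R0: 2 valid matches — {0↦5, 1↦7, 2↦4}, {0↦6, 1↦7, 2↦4}
R1: no valid match — 4 raw matches, all fail dangling condition
R2: no valid match — LHS pattern not found
R3: no valid match — LHS pattern not found

Answer: [R0]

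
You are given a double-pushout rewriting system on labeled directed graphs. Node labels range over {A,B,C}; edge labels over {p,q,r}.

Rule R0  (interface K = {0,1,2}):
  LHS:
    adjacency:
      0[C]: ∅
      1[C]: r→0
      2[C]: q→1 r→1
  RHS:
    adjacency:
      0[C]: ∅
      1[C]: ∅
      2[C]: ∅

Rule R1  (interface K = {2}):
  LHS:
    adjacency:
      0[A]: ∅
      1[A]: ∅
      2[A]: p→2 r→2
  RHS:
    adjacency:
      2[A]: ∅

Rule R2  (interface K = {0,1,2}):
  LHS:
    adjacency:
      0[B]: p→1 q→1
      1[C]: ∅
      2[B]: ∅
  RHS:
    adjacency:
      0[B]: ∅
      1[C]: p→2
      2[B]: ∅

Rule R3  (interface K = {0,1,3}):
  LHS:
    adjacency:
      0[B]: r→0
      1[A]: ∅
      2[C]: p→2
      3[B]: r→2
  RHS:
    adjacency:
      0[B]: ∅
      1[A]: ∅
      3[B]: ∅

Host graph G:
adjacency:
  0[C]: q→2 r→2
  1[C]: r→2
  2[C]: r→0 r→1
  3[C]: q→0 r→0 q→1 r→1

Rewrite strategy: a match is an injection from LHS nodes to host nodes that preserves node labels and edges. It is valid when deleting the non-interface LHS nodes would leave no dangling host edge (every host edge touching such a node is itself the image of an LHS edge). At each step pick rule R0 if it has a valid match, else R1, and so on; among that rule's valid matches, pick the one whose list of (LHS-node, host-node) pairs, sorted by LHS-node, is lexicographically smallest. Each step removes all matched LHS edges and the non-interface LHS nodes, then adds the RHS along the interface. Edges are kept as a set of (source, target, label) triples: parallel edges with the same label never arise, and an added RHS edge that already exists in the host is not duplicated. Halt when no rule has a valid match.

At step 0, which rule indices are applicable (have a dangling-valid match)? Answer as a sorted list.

R0: 3 valid matches — {0↦1, 1↦2, 2↦0}, {0↦2, 1↦0, 2↦3}, {0↦2, 1↦1, 2↦3}
R1: no valid match — LHS pattern not found
R2: no valid match — LHS pattern not found
R3: no valid match — LHS pattern not found

Answer: [R0]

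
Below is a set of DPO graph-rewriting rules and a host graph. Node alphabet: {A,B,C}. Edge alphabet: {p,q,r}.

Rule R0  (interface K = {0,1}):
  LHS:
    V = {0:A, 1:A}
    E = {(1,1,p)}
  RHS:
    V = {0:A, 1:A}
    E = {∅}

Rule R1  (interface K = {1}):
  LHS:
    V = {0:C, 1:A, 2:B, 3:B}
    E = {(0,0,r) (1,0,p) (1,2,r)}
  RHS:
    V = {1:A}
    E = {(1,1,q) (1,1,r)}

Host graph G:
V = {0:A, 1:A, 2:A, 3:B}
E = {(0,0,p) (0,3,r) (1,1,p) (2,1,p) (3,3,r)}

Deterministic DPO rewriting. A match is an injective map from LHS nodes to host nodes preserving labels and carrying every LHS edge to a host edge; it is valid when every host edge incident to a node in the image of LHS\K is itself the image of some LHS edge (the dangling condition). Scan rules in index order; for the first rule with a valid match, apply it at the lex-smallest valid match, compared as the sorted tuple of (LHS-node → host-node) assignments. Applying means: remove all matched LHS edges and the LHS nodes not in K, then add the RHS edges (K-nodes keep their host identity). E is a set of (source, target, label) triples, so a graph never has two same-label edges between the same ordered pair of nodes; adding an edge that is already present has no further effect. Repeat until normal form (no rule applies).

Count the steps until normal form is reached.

[0] host  ⇒  4 nodes, 5 edges  {0-p->0 0-r->3 1-p->1 2-p->1 3-r->3}
[1] R0 @ {0↦0, 1↦1}  ⇒  4 nodes, 4 edges  {0-p->0 0-r->3 2-p->1 3-r->3}
[2] R0 @ {0↦1, 1↦0}  ⇒  4 nodes, 3 edges  {0-r->3 2-p->1 3-r->3}
normal form: no rule applies after step 2

Answer: 2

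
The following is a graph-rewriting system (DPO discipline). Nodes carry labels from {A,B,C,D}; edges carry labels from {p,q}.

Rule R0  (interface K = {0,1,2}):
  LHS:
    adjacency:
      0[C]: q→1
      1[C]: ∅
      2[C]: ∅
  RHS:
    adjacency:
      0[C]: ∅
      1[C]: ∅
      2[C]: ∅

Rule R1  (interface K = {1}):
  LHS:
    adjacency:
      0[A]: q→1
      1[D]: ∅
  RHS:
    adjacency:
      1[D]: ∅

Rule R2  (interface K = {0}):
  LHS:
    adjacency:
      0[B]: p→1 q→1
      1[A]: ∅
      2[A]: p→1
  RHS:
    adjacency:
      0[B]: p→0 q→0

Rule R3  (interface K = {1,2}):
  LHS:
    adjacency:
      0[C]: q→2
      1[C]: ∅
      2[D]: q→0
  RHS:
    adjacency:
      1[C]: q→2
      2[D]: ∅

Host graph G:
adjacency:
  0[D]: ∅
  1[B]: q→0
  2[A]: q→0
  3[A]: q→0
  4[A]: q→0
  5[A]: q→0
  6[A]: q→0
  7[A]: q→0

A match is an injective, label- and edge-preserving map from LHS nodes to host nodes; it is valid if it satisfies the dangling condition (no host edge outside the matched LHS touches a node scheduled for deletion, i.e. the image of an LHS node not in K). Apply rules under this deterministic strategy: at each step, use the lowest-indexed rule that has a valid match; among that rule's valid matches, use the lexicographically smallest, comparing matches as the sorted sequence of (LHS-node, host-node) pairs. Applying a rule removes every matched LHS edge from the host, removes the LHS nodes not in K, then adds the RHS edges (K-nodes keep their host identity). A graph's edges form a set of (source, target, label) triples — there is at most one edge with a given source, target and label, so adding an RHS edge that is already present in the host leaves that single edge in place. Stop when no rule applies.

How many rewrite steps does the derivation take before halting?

Answer: 6

Derivation:
start.  V:8 E:7  edges: 1-q->0 2-q->0 3-q->0 4-q->0 5-q->0 6-q->0 7-q->0
1. fire R1 via {0↦2, 1↦0}  →  V:7 E:6  edges: 1-q->0 3-q->0 4-q->0 5-q->0 6-q->0 7-q->0
2. fire R1 via {0↦3, 1↦0}  →  V:6 E:5  edges: 1-q->0 4-q->0 5-q->0 6-q->0 7-q->0
3. fire R1 via {0↦4, 1↦0}  →  V:5 E:4  edges: 1-q->0 5-q->0 6-q->0 7-q->0
4. fire R1 via {0↦5, 1↦0}  →  V:4 E:3  edges: 1-q->0 6-q->0 7-q->0
5. fire R1 via {0↦6, 1↦0}  →  V:3 E:2  edges: 1-q->0 7-q->0
6. fire R1 via {0↦7, 1↦0}  →  V:2 E:1  edges: 1-q->0
halt: no rule applies after step 6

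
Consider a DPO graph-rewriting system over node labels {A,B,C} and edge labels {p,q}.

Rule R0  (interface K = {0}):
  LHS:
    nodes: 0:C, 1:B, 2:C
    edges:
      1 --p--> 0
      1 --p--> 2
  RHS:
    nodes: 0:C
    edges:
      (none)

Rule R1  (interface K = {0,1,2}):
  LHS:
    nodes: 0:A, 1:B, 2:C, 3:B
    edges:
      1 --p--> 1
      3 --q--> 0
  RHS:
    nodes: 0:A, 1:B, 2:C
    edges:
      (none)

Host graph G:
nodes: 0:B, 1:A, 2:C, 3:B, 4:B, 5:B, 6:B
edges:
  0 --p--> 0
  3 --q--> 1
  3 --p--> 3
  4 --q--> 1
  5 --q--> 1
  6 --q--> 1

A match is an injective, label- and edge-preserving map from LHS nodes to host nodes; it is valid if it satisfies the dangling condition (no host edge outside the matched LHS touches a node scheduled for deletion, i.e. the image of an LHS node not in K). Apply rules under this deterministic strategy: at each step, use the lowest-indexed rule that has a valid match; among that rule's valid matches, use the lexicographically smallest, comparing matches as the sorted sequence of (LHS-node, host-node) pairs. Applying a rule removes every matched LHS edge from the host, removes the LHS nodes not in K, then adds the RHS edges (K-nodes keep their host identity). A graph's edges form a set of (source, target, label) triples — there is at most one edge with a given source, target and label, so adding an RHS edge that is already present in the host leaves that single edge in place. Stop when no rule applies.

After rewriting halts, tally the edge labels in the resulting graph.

Answer: q:2

Steps:
start.  V:7 E:6  edges: 0-p->0 3-q->1 3-p->3 4-q->1 5-q->1 6-q->1
1. fire R1 via {0↦1, 1↦0, 2↦2, 3↦4}  →  V:6 E:4  edges: 3-q->1 3-p->3 5-q->1 6-q->1
2. fire R1 via {0↦1, 1↦3, 2↦2, 3↦5}  →  V:5 E:2  edges: 3-q->1 6-q->1
normal form: no rule applies after step 2
NF edges: [(3, 1, 'q'), (6, 1, 'q')]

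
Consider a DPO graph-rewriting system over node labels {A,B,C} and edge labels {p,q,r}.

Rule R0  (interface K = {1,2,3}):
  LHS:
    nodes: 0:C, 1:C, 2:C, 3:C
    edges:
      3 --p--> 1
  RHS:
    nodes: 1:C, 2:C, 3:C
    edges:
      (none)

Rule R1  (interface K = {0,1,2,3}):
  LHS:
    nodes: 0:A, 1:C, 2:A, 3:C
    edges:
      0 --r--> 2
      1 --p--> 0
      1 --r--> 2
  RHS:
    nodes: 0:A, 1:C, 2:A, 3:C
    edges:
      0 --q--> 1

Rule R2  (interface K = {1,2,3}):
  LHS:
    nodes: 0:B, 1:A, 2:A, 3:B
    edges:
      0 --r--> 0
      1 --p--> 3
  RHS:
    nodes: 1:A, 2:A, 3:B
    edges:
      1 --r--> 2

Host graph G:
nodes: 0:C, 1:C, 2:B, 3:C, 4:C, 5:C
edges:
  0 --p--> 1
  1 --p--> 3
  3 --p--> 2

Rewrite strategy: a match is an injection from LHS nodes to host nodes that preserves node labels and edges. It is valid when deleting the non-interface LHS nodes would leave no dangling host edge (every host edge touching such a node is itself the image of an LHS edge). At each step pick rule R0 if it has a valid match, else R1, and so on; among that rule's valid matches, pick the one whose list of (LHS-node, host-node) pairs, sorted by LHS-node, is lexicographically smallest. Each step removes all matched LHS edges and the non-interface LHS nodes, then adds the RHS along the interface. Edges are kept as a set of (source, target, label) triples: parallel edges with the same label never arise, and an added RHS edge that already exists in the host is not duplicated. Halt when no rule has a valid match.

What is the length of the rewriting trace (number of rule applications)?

start.  V:6 E:3  edges: 0-p->1 1-p->3 3-p->2
1. fire R0 via {0↦4, 1↦1, 2↦3, 3↦0}  →  V:5 E:2  edges: 1-p->3 3-p->2
2. fire R0 via {0↦0, 1↦3, 2↦5, 3↦1}  →  V:4 E:1  edges: 3-p->2
halt: no rule applies after step 2

Answer: 2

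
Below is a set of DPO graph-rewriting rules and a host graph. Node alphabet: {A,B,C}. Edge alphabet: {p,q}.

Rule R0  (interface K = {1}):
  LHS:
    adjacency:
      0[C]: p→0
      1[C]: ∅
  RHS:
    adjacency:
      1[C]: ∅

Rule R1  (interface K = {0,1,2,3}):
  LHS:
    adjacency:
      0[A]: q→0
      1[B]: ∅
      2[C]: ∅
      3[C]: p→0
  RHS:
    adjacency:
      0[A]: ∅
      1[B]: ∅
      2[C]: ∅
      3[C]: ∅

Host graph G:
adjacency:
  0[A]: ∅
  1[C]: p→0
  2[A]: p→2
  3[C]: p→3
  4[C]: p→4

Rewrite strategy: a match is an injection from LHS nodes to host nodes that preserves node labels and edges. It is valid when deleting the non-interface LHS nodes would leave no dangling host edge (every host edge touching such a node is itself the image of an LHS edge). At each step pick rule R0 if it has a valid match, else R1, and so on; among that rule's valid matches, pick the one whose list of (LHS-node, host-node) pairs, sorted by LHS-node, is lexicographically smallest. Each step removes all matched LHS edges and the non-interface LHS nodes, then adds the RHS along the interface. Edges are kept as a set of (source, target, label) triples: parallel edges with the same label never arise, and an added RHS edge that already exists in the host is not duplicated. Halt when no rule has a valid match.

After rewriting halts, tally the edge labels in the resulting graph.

Answer: p:2

Rewrite trace:
initial: |V|=5 |E|=4  E = 1-p->0 2-p->2 3-p->3 4-p->4
step 1: apply R0 at {0↦3, 1↦1}  → |V|=4 |E|=3  E = 1-p->0 2-p->2 4-p->4
step 2: apply R0 at {0↦4, 1↦1}  → |V|=3 |E|=2  E = 1-p->0 2-p->2
halt: no rule applies after step 2
NF edges: [(1, 0, 'p'), (2, 2, 'p')]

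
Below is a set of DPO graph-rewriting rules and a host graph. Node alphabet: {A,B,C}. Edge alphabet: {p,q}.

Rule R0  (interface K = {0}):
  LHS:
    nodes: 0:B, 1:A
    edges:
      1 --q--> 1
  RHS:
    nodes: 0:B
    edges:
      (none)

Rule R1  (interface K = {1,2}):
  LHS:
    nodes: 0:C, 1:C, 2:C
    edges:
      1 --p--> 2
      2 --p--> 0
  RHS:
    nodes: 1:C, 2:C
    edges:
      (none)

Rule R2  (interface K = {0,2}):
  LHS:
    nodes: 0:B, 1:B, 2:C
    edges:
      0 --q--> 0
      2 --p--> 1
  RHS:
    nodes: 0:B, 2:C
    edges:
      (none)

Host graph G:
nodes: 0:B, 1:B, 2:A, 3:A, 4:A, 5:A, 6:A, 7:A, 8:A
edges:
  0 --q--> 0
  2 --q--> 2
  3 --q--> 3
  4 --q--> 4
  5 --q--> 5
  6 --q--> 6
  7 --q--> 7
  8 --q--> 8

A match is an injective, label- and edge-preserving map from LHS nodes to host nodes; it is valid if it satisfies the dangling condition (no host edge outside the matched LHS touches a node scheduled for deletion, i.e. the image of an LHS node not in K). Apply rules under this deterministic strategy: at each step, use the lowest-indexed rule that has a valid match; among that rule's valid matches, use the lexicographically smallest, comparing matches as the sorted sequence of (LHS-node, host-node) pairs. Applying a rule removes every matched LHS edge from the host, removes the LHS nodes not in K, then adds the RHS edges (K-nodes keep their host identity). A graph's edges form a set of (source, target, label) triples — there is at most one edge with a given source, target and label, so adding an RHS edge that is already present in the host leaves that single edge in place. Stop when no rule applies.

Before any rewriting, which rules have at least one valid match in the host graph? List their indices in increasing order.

R0: 14 valid matches — {0↦0, 1↦2}, {0↦0, 1↦3}, {0↦0, 1↦4} (+11 more)
R1: no valid match — LHS pattern not found
R2: no valid match — LHS pattern not found

Answer: [R0]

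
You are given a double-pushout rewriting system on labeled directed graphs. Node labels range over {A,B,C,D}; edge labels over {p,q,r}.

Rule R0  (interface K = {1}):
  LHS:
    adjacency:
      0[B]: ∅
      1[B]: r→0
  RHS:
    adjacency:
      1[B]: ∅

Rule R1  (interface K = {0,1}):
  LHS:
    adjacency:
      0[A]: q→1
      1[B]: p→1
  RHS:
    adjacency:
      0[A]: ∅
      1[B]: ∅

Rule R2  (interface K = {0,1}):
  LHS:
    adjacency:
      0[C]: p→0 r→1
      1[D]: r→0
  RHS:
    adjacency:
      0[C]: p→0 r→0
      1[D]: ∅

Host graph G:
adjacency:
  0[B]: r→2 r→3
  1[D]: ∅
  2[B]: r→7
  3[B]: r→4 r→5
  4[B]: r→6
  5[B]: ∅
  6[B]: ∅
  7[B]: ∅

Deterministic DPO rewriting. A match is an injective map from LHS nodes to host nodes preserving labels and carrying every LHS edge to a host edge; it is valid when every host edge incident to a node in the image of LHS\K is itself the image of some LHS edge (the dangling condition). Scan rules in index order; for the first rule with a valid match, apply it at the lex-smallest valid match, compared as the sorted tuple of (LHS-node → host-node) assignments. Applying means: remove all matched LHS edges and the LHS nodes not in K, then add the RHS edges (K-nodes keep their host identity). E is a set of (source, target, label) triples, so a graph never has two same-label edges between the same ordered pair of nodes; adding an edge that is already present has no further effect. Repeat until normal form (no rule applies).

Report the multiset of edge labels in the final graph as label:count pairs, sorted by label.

start.  V:8 E:6  edges: 0-r->2 0-r->3 2-r->7 3-r->4 3-r->5 4-r->6
1. fire R0 via {0↦5, 1↦3}  →  V:7 E:5  edges: 0-r->2 0-r->3 2-r->7 3-r->4 4-r->6
2. fire R0 via {0↦6, 1↦4}  →  V:6 E:4  edges: 0-r->2 0-r->3 2-r->7 3-r->4
3. fire R0 via {0↦4, 1↦3}  →  V:5 E:3  edges: 0-r->2 0-r->3 2-r->7
4. fire R0 via {0↦3, 1↦0}  →  V:4 E:2  edges: 0-r->2 2-r->7
5. fire R0 via {0↦7, 1↦2}  →  V:3 E:1  edges: 0-r->2
6. fire R0 via {0↦2, 1↦0}  →  V:2 E:0  edges: ∅
halt: no rule applies after step 6
NF edges: []

Answer: (no edges)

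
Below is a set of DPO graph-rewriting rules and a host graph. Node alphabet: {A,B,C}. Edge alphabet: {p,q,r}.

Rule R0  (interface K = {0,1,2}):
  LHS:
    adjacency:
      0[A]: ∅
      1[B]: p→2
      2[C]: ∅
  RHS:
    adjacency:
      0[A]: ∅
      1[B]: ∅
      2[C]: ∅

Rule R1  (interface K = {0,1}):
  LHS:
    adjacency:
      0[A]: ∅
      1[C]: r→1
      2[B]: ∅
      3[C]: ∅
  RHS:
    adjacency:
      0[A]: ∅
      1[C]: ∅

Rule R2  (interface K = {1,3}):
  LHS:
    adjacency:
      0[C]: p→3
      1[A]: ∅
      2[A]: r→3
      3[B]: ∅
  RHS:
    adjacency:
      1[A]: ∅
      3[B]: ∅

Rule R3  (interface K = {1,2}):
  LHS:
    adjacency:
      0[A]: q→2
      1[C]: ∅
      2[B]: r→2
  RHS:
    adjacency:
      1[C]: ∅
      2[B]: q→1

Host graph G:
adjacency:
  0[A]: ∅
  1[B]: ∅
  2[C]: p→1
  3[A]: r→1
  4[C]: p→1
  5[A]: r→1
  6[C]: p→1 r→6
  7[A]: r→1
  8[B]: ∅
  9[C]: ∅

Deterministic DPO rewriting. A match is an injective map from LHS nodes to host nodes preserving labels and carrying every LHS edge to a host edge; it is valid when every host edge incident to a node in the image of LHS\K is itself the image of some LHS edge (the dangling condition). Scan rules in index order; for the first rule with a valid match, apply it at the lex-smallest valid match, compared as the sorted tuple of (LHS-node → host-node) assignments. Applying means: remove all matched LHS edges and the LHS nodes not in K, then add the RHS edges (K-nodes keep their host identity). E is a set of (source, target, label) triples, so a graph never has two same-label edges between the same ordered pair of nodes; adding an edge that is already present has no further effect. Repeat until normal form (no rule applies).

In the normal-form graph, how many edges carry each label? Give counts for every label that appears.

Answer: (no edges)

Rewrite trace:
start.  V:10 E:7  edges: 2-p->1 3-r->1 4-p->1 5-r->1 6-p->1 6-r->6 7-r->1
1. fire R1 via {0↦0, 1↦6, 2↦8, 3↦9}  →  V:8 E:6  edges: 2-p->1 3-r->1 4-p->1 5-r->1 6-p->1 7-r->1
2. fire R2 via {0↦2, 1↦0, 2↦3, 3↦1}  →  V:6 E:4  edges: 4-p->1 5-r->1 6-p->1 7-r->1
3. fire R2 via {0↦4, 1↦0, 2↦5, 3↦1}  →  V:4 E:2  edges: 6-p->1 7-r->1
4. fire R2 via {0↦6, 1↦0, 2↦7, 3↦1}  →  V:2 E:0  edges: ∅
halt: no rule applies after step 4
NF edges: []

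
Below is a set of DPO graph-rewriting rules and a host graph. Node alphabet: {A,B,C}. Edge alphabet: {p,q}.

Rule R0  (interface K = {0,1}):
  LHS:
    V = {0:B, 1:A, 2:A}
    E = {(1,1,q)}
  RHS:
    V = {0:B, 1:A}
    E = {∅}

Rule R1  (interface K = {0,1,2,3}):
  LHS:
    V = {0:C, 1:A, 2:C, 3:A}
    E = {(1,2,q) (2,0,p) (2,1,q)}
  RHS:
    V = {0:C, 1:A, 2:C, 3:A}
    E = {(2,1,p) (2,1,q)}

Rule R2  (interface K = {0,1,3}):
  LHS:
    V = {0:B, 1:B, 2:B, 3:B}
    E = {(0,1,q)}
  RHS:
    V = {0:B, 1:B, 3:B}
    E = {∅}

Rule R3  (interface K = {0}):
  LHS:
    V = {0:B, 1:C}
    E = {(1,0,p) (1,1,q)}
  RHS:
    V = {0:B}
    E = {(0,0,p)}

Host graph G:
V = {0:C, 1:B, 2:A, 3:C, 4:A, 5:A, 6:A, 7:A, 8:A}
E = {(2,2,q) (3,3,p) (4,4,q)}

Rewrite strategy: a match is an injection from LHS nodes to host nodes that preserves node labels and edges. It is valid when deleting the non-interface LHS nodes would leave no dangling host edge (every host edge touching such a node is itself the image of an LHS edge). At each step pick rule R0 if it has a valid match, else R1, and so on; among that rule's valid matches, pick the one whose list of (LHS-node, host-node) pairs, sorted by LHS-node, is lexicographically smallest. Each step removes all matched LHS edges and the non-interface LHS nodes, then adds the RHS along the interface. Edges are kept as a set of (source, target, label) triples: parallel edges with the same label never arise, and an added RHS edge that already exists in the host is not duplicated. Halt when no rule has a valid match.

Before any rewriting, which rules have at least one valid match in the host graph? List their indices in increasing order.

Answer: [R0]

Derivation:
R0: 8 valid matches — {0↦1, 1↦2, 2↦5}, {0↦1, 1↦2, 2↦6}, {0↦1, 1↦2, 2↦7} (+5 more)
R1: no valid match — LHS pattern not found
R2: no valid match — LHS pattern not found
R3: no valid match — LHS pattern not found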